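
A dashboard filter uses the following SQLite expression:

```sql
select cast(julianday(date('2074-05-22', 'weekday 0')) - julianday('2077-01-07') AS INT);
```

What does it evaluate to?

`weekday 0` advances to the next Sunday; 2074-05-22 is a Tuesday, so it moves forward to 2074-05-27.
4 days remain in May 2074 after the 27th (31 − 27).
Full months from June 2074 through December 2076 contribute their day counts.
Then 7 days into January 2077.
Total: 4 + 30 + 31 + 31 + 30 + 31 + 30 + 31 + 31 + 28 + 31 + 30 + 31 + 30 + 31 + 31 + 30 + 31 + 30 + 31 + 31 + 29 + 31 + 30 + 31 + 30 + 31 + 31 + 30 + 31 + 30 + 31 + 7 = 956.
The subtraction is earlier − later, so the result is −956 → -956.

-956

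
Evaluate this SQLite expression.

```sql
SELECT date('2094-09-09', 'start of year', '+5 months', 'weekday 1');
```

`start of year` rewinds 2094-09-09 to 2094-01-01.
Adding +5 months to 2094-01-01 gives 2094-06-01.
`weekday 1` advances to the next Monday; 2094-06-01 is a Tuesday, so it moves forward to 2094-06-07.

2094-06-07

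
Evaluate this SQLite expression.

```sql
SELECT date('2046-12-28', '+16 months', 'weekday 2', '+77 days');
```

Adding +16 months to 2046-12-28 gives 2048-04-28.
`weekday 2` advances to the next Tuesday; 2048-04-28 is already a Tuesday, so it stays at 2048-04-28.
Applying '+77 days' to 2048-04-28: counting 77 days forward gives 2048-07-14.

2048-07-14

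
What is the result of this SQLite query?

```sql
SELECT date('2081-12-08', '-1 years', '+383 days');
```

2081-12-26

Adding -1 year to 2081-12-08 gives 2080-12-08.
Applying '+383 days' to 2080-12-08: counting 383 days forward gives 2081-12-26.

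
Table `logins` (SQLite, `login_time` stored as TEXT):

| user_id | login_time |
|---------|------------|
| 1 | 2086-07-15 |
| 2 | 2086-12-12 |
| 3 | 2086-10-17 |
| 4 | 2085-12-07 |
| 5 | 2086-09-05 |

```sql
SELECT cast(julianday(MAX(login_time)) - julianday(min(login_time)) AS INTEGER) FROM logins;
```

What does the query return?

MIN = 2085-12-07, MAX = 2086-12-12.
24 days remain in December 2085 after the 7th (31 − 7).
Full months from January 2086 through November 2086 contribute their day counts.
Then 12 days into December 2086.
Total: 24 + 31 + 28 + 31 + 30 + 31 + 30 + 31 + 31 + 30 + 31 + 30 + 12 = 370.

370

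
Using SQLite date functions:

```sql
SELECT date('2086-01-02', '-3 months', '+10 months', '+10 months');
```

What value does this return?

Adding -3 months to 2086-01-02 gives 2085-10-02.
Adding +10 months to 2085-10-02 gives 2086-08-02.
Adding +10 months to 2086-08-02 gives 2087-06-02.

2087-06-02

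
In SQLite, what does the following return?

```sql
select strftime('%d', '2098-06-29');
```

`%d` extracts the 2-digit day of month: 29.

29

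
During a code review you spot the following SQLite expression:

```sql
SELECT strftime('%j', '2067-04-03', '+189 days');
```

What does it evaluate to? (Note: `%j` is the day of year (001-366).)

282

First apply '+189 days': 2067-04-03 → 2067-10-09.
Day-of-year for 2067-10-09: days since 2067-01-01 inclusive = 282, zero-padded to 282.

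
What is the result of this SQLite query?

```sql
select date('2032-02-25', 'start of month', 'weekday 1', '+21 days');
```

`start of month` rewinds 2032-02-25 to 2032-02-01.
`weekday 1` advances to the next Monday; 2032-02-01 is a Sunday, so it moves forward to 2032-02-02.
Advancing 21 more days within February lands on 2032-02-23.

2032-02-23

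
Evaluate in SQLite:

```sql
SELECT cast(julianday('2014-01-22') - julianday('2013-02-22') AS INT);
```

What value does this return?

6 days remain in February 2013 after the 22nd (28 − 22).
Full months from March 2013 through December 2013 contribute their day counts.
Then 22 days into January 2014.
Total: 6 + 31 + 30 + 31 + 30 + 31 + 31 + 30 + 31 + 30 + 31 + 22 = 334.

334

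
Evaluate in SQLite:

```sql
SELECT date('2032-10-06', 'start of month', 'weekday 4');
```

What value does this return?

`start of month` rewinds 2032-10-06 to 2032-10-01.
`weekday 4` advances to the next Thursday; 2032-10-01 is a Friday, so it moves forward to 2032-10-07.

2032-10-07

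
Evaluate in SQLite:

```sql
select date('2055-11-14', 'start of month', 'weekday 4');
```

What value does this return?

`start of month` rewinds 2055-11-14 to 2055-11-01.
`weekday 4` advances to the next Thursday; 2055-11-01 is a Monday, so it moves forward to 2055-11-04.

2055-11-04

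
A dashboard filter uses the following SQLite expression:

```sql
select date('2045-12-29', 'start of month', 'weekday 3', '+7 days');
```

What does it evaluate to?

2045-12-13

`start of month` rewinds 2045-12-29 to 2045-12-01.
`weekday 3` advances to the next Wednesday; 2045-12-01 is a Friday, so it moves forward to 2045-12-06.
Advancing 7 more days within December lands on 2045-12-13.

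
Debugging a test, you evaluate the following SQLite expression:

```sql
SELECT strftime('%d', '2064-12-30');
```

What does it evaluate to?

30

`%d` extracts the 2-digit day of month: 30.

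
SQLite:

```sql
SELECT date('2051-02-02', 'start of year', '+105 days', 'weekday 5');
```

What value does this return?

2051-04-21

`start of year` rewinds 2051-02-02 to 2051-01-01.
Applying '+105 days' to 2051-01-01: counting 105 days forward gives 2051-04-16.
`weekday 5` advances to the next Friday; 2051-04-16 is a Sunday, so it moves forward to 2051-04-21.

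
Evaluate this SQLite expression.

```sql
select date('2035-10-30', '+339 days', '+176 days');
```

Applying '+339 days' to 2035-10-30: counting 339 days forward gives 2036-10-03.
Applying '+176 days' to 2036-10-03: counting 176 days forward gives 2037-03-28.

2037-03-28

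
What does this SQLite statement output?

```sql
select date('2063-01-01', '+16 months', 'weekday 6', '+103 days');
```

Adding +16 months to 2063-01-01 gives 2064-05-01.
`weekday 6` advances to the next Saturday; 2064-05-01 is a Thursday, so it moves forward to 2064-05-03.
Applying '+103 days' to 2064-05-03: counting 103 days forward gives 2064-08-14.

2064-08-14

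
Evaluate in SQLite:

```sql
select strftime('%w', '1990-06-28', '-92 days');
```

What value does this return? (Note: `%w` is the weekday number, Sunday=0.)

First apply '-92 days': 1990-06-28 → 1990-03-28.
1990-03-28 is a Wednesday; with Sunday=0 that is 3.

3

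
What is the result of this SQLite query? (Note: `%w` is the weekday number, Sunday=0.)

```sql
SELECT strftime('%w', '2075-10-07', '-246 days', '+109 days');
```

4

First apply '-246 days', '+109 days': 2075-10-07 → 2075-05-23.
2075-05-23 is a Thursday; with Sunday=0 that is 4.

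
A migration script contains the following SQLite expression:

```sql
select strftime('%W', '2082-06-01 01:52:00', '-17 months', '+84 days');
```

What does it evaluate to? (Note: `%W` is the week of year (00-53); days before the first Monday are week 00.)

12

First apply '-17 months', '+84 days': 2082-06-01 01:52:00 → 2081-03-26 01:52:00.
2081-03-26 is a Wednesday. SQLite's %W counts Mondays since the year started; the result is 12.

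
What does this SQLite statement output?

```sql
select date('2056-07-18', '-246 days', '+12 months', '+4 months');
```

Applying '-246 days' to 2056-07-18: counting 246 days back gives 2055-11-15.
Adding +12 months to 2055-11-15 gives 2056-11-15.
Adding +4 months to 2056-11-15 gives 2057-03-15.

2057-03-15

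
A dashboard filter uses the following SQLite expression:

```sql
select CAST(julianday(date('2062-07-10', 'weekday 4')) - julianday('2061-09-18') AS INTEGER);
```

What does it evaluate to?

`weekday 4` advances to the next Thursday; 2062-07-10 is a Monday, so it moves forward to 2062-07-13.
12 days remain in September 2061 after the 18th (30 − 18).
Full months from October 2061 through June 2062 contribute their day counts.
Then 13 days into July 2062.
Total: 12 + 31 + 30 + 31 + 31 + 28 + 31 + 30 + 31 + 30 + 13 = 298.

298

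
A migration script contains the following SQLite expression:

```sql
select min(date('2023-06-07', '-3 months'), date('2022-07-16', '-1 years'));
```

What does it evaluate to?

2021-07-16

date('2023-06-07', '-3 months') → 2023-03-07.
date('2022-07-16', '-1 years') → 2021-07-16.
Earlier of the two is 2021-07-16.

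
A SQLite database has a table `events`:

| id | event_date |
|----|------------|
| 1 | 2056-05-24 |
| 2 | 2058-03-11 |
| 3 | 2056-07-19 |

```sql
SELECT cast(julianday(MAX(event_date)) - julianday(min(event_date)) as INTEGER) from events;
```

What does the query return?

656

MIN = 2056-05-24, MAX = 2058-03-11.
7 days remain in May 2056 after the 24th (31 − 24).
Full months from June 2056 through February 2058 contribute their day counts.
Then 11 days into March 2058.
Total: 7 + 30 + 31 + 31 + 30 + 31 + 30 + 31 + 31 + 28 + 31 + 30 + 31 + 30 + 31 + 31 + 30 + 31 + 30 + 31 + 31 + 28 + 11 = 656.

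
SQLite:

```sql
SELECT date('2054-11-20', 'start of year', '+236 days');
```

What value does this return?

2054-08-25

`start of year` rewinds 2054-11-20 to 2054-01-01.
Applying '+236 days' to 2054-01-01: counting 236 days forward gives 2054-08-25.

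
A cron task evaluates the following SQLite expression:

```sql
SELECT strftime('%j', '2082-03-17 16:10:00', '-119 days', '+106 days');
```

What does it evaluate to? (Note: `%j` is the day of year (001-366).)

First apply '-119 days', '+106 days': 2082-03-17 16:10:00 → 2082-03-04 16:10:00.
Day-of-year for 2082-03-04: days since 2082-01-01 inclusive = 63, zero-padded to 063.

063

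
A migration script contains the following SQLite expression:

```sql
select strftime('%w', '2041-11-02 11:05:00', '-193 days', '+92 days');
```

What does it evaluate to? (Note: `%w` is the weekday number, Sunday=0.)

3

First apply '-193 days', '+92 days': 2041-11-02 11:05:00 → 2041-07-24 11:05:00.
2041-07-24 is a Wednesday; with Sunday=0 that is 3.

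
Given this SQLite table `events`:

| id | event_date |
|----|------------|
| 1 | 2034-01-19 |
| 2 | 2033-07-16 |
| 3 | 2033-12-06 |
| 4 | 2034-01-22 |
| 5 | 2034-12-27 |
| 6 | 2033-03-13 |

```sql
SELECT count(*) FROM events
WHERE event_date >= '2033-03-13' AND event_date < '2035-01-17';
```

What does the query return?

Rows in [2033-03-13, 2035-01-17): 2034-01-19, 2033-07-16, 2033-12-06, 2034-01-22, 2034-12-27, 2033-03-13 → 6 rows.

6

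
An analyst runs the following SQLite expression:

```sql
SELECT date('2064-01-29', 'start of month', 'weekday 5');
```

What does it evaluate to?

2064-01-04

`start of month` rewinds 2064-01-29 to 2064-01-01.
`weekday 5` advances to the next Friday; 2064-01-01 is a Tuesday, so it moves forward to 2064-01-04.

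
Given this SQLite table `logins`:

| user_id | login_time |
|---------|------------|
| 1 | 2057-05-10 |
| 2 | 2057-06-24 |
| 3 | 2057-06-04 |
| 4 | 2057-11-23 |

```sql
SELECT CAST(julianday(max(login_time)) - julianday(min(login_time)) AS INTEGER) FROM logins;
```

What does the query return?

MIN = 2057-05-10, MAX = 2057-11-23.
21 days remain in May 2057 after the 10th (31 − 10).
June 2057: 30 days.
July 2057: 31 days.
August 2057: 31 days.
September 2057: 30 days.
October 2057: 31 days.
Then 23 days into November 2057.
Total: 21 + 30 + 31 + 31 + 30 + 31 + 23 = 197.

197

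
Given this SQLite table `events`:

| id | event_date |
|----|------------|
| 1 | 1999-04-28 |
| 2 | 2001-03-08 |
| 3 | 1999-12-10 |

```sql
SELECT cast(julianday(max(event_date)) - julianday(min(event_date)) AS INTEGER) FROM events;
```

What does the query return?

680

MIN = 1999-04-28, MAX = 2001-03-08.
2 days remain in April 1999 after the 28th (30 − 28).
Full months from May 1999 through February 2001 contribute their day counts.
Then 8 days into March 2001.
Total: 2 + 31 + 30 + 31 + 31 + 30 + 31 + 30 + 31 + 31 + 29 + 31 + 30 + 31 + 30 + 31 + 31 + 30 + 31 + 30 + 31 + 31 + 28 + 8 = 680.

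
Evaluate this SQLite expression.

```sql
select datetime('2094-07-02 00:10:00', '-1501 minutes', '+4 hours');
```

2094-07-01 03:09:00

1501 minutes = 25h 1m; -1501 minutes from 2094-07-02 00:10:00 is 2094-06-30 23:09:00 (crosses midnight).
+4 hours from 2094-06-30 23:09:00 is 2094-07-01 03:09:00 (crosses midnight).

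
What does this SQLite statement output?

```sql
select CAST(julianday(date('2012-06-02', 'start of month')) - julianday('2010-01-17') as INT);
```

`start of month` rewinds 2012-06-02 to 2012-06-01.
14 days remain in January 2010 after the 17th (31 − 17).
Full months from February 2010 through May 2012 contribute their day counts.
Then 1 day into June 2012.
Total: 14 + 28 + 31 + 30 + 31 + 30 + 31 + 31 + 30 + 31 + 30 + 31 + 31 + 28 + 31 + 30 + 31 + 30 + 31 + 31 + 30 + 31 + 30 + 31 + 31 + 29 + 31 + 30 + 31 + 1 = 866.

866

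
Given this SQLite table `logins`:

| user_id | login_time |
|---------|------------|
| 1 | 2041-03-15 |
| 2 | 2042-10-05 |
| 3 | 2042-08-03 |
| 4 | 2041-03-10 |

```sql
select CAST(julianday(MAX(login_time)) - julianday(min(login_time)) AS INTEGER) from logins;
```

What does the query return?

574

MIN = 2041-03-10, MAX = 2042-10-05.
21 days remain in March 2041 after the 10th (31 − 10).
Full months from April 2041 through September 2042 contribute their day counts.
Then 5 days into October 2042.
Total: 21 + 30 + 31 + 30 + 31 + 31 + 30 + 31 + 30 + 31 + 31 + 28 + 31 + 30 + 31 + 30 + 31 + 31 + 30 + 5 = 574.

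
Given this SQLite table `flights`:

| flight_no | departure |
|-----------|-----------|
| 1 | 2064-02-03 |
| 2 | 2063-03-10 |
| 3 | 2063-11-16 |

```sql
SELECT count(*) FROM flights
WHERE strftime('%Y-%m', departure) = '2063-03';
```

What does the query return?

1

Rows with year-month 2063-03: 2063-03-10 → 1.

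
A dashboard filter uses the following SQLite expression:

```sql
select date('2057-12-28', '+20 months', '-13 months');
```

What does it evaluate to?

Adding +20 months to 2057-12-28 gives 2059-08-28.
Adding -13 months to 2059-08-28 gives 2058-07-28.

2058-07-28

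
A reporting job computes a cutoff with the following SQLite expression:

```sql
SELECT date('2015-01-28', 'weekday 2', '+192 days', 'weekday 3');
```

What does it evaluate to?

2015-08-19

`weekday 2` advances to the next Tuesday; 2015-01-28 is a Wednesday, so it moves forward to 2015-02-03.
Applying '+192 days' to 2015-02-03: counting 192 days forward gives 2015-08-14.
`weekday 3` advances to the next Wednesday; 2015-08-14 is a Friday, so it moves forward to 2015-08-19.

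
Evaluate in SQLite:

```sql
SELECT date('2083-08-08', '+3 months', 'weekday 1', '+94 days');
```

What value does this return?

Adding +3 months to 2083-08-08 gives 2083-11-08.
`weekday 1` advances to the next Monday; 2083-11-08 is already a Monday, so it stays at 2083-11-08.
Applying '+94 days' to 2083-11-08: counting 94 days forward gives 2084-02-10.

2084-02-10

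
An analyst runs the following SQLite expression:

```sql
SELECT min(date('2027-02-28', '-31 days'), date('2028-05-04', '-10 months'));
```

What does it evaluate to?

date('2027-02-28', '-31 days') → 2027-01-28.
date('2028-05-04', '-10 months') → 2027-07-04.
Earlier of the two is 2027-01-28.

2027-01-28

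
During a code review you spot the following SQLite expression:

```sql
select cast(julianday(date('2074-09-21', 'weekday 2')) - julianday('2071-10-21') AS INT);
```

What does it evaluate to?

`weekday 2` advances to the next Tuesday; 2074-09-21 is a Friday, so it moves forward to 2074-09-25.
10 days remain in October 2071 after the 21st (31 − 21).
Full months from November 2071 through August 2074 contribute their day counts.
Then 25 days into September 2074.
Total: 10 + 30 + 31 + 31 + 29 + 31 + 30 + 31 + 30 + 31 + 31 + 30 + 31 + 30 + 31 + 31 + 28 + 31 + 30 + 31 + 30 + 31 + 31 + 30 + 31 + 30 + 31 + 31 + 28 + 31 + 30 + 31 + 30 + 31 + 31 + 25 = 1070.

1070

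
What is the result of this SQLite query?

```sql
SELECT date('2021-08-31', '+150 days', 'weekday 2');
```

2022-02-01

Applying '+150 days' to 2021-08-31: counting 150 days forward gives 2022-01-28.
`weekday 2` advances to the next Tuesday; 2022-01-28 is a Friday, so it moves forward to 2022-02-01.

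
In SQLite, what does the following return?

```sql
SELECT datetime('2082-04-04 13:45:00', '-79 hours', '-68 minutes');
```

-79 hours from 2082-04-04 13:45:00 is 2082-04-01 06:45:00 (crosses midnight).
68 minutes = 1h 8m; -68 minutes from 2082-04-01 06:45:00 is 2082-04-01 05:37:00.

2082-04-01 05:37:00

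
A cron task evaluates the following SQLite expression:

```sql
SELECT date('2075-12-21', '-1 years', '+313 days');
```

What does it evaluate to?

2075-10-30

Adding -1 year to 2075-12-21 gives 2074-12-21.
Applying '+313 days' to 2074-12-21: counting 313 days forward gives 2075-10-30.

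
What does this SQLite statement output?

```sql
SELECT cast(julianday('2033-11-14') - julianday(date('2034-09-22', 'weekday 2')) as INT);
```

-316

`weekday 2` advances to the next Tuesday; 2034-09-22 is a Friday, so it moves forward to 2034-09-26.
16 days remain in November 2033 after the 14th (30 − 14).
Full months from December 2033 through August 2034 contribute their day counts.
Then 26 days into September 2034.
Total: 16 + 31 + 31 + 28 + 31 + 30 + 31 + 30 + 31 + 31 + 26 = 316.
The subtraction is earlier − later, so the result is −316 → -316.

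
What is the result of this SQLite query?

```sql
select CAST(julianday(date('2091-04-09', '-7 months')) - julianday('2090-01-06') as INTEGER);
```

Adding -7 months to 2091-04-09 gives 2090-09-09.
25 days remain in January 2090 after the 6th (31 − 6).
Full months from February 2090 through August 2090 contribute their day counts.
Then 9 days into September 2090.
Total: 25 + 28 + 31 + 30 + 31 + 30 + 31 + 31 + 9 = 246.

246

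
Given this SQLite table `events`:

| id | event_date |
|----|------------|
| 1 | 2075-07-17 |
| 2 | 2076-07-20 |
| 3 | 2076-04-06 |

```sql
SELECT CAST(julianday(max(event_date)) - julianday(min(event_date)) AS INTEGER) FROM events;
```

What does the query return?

369

MIN = 2075-07-17, MAX = 2076-07-20.
14 days remain in July 2075 after the 17th (31 − 17).
Full months from August 2075 through June 2076 contribute their day counts.
Then 20 days into July 2076.
Total: 14 + 31 + 30 + 31 + 30 + 31 + 31 + 29 + 31 + 30 + 31 + 30 + 20 = 369.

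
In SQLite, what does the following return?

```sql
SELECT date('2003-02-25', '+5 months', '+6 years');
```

Adding +5 months to 2003-02-25 gives 2003-07-25.
Adding +6 years to 2003-07-25 gives 2009-07-25.

2009-07-25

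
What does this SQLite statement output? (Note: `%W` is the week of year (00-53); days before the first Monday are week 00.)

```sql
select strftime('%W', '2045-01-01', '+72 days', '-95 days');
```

49

First apply '+72 days', '-95 days': 2045-01-01 → 2044-12-09.
2044-12-09 is a Friday. SQLite's %W counts Mondays since the year started; the result is 49.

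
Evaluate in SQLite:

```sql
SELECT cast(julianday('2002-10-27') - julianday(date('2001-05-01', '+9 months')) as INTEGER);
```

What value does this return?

Adding +9 months to 2001-05-01 gives 2002-02-01.
27 days remain in February 2002 after the 1st (28 − 1).
Full months from March 2002 through September 2002 contribute their day counts.
Then 27 days into October 2002.
Total: 27 + 31 + 30 + 31 + 30 + 31 + 31 + 30 + 27 = 268.

268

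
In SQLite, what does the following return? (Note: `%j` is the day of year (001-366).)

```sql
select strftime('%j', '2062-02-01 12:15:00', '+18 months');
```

First apply '+18 months': 2062-02-01 12:15:00 → 2063-08-01 12:15:00.
Day-of-year for 2063-08-01: days since 2063-01-01 inclusive = 213, zero-padded to 213.

213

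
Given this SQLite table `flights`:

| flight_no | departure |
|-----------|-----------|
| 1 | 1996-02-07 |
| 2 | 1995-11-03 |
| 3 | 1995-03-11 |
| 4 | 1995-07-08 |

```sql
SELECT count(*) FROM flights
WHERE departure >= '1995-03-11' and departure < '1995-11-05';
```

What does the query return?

3

Rows in [1995-03-11, 1995-11-05): 1995-11-03, 1995-03-11, 1995-07-08 → 3 rows.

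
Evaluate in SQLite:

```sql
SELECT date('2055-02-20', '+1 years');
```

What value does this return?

2056-02-20

Adding +1 year to 2055-02-20 gives 2056-02-20.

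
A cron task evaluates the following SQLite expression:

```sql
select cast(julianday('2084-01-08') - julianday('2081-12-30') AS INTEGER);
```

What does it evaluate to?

739

1 day remains in December 2081 after the 30th (31 − 30).
Full months from January 2082 through December 2083 contribute their day counts.
Then 8 days into January 2084.
Total: 1 + 31 + 28 + 31 + 30 + 31 + 30 + 31 + 31 + 30 + 31 + 30 + 31 + 31 + 28 + 31 + 30 + 31 + 30 + 31 + 31 + 30 + 31 + 30 + 31 + 8 = 739.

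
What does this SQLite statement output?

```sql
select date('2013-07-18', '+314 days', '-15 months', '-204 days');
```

Applying '+314 days' to 2013-07-18: counting 314 days forward gives 2014-05-28.
Adding -15 months to 2014-05-28 gives 2013-02-28.
Applying '-204 days' to 2013-02-28: counting 204 days back gives 2012-08-08.

2012-08-08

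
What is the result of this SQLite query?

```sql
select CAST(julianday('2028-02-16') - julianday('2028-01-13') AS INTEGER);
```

34

18 days remain in January 2028 after the 13th (31 − 13).
Then 16 days into February 2028.
Total: 18 + 16 = 34.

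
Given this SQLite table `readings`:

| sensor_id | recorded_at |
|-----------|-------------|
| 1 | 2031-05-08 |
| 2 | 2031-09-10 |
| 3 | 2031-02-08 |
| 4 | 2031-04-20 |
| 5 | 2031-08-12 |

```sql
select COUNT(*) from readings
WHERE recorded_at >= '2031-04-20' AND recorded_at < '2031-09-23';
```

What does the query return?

4

Rows in [2031-04-20, 2031-09-23): 2031-05-08, 2031-09-10, 2031-04-20, 2031-08-12 → 4 rows.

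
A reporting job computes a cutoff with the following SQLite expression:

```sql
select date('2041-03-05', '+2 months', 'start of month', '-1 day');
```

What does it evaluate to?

Adding +2 months to 2041-03-05 gives 2041-05-05.
`start of month` rewinds 2041-05-05 to 2041-05-01.
Going back 1 day from 2041-05-01 reaches 2041-04-30 (last day of April, 30 days).

2041-04-30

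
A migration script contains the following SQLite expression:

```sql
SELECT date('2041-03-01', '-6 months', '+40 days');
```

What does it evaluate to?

2040-10-11

Adding -6 months to 2041-03-01 gives 2040-09-01.
September 2040 has 30 days; 29 remain after the 1st, so 30 days reach 2040-10-01.
Advancing 10 more days within October lands on 2040-10-11.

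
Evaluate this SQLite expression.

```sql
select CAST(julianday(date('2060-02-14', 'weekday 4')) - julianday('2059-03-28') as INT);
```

`weekday 4` advances to the next Thursday; 2060-02-14 is a Saturday, so it moves forward to 2060-02-19.
3 days remain in March 2059 after the 28th (31 − 28).
Full months from April 2059 through January 2060 contribute their day counts.
Then 19 days into February 2060.
Total: 3 + 30 + 31 + 30 + 31 + 31 + 30 + 31 + 30 + 31 + 31 + 19 = 328.

328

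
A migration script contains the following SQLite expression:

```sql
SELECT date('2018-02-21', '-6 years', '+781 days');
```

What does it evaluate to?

2014-04-12

Adding -6 years to 2018-02-21 gives 2012-02-21.
Applying '+781 days' to 2012-02-21: counting 781 days forward gives 2014-04-12.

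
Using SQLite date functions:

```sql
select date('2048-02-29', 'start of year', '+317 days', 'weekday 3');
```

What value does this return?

2048-11-18

`start of year` rewinds 2048-02-29 to 2048-01-01.
Applying '+317 days' to 2048-01-01: counting 317 days forward gives 2048-11-13.
`weekday 3` advances to the next Wednesday; 2048-11-13 is a Friday, so it moves forward to 2048-11-18.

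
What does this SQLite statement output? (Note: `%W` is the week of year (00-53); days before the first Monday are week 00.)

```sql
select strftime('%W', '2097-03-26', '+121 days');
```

29

First apply '+121 days': 2097-03-26 → 2097-07-25.
2097-07-25 is a Thursday. SQLite's %W counts Mondays since the year started; the result is 29.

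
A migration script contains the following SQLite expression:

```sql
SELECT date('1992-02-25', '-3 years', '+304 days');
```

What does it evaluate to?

Adding -3 years to 1992-02-25 gives 1989-02-25.
Applying '+304 days' to 1989-02-25: counting 304 days forward gives 1989-12-26.

1989-12-26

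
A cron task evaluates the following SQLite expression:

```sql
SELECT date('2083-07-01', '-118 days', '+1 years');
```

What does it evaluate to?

2084-03-05

Applying '-118 days' to 2083-07-01: counting 118 days back gives 2083-03-05.
Adding +1 year to 2083-03-05 gives 2084-03-05.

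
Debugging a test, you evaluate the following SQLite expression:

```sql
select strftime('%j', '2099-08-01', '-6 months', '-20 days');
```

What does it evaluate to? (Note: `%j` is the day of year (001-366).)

012

First apply '-6 months', '-20 days': 2099-08-01 → 2099-01-12.
Day-of-year for 2099-01-12: days since 2099-01-01 inclusive = 12, zero-padded to 012.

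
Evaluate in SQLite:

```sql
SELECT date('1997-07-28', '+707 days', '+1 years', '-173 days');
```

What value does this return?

Applying '+707 days' to 1997-07-28: counting 707 days forward gives 1999-07-05.
Adding +1 year to 1999-07-05 gives 2000-07-05.
Applying '-173 days' to 2000-07-05: counting 173 days back gives 2000-01-14.

2000-01-14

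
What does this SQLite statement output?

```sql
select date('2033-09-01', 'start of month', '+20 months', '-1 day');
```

2035-04-30

`start of month` rewinds 2033-09-01 to 2033-09-01.
Adding +20 months to 2033-09-01 gives 2035-05-01.
Going back 1 day from 2035-05-01 reaches 2035-04-30 (last day of April, 30 days).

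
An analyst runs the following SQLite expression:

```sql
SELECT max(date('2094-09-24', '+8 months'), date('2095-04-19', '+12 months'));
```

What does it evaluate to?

date('2094-09-24', '+8 months') → 2095-05-24.
date('2095-04-19', '+12 months') → 2096-04-19.
Later of the two is 2096-04-19.

2096-04-19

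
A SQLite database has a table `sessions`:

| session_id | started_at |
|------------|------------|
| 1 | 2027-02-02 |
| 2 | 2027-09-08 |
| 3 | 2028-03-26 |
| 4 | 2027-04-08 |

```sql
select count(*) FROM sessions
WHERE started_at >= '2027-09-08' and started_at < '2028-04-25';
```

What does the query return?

2

Rows in [2027-09-08, 2028-04-25): 2027-09-08, 2028-03-26 → 2 rows.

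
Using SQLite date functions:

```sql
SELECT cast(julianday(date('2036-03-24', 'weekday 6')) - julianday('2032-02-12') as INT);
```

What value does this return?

1507

`weekday 6` advances to the next Saturday; 2036-03-24 is a Monday, so it moves forward to 2036-03-29.
17 days remain in February 2032 after the 12th (29 − 12).
Full months from March 2032 through February 2036 contribute their day counts.
Then 29 days into March 2036.
Total: 17 + 31 + 30 + 31 + 30 + 31 + 31 + 30 + 31 + 30 + 31 + 31 + 28 + 31 + 30 + 31 + 30 + 31 + 31 + 30 + 31 + 30 + 31 + 31 + 28 + 31 + 30 + 31 + 30 + 31 + 31 + 30 + 31 + 30 + 31 + 31 + 28 + 31 + 30 + 31 + 30 + 31 + 31 + 30 + 31 + 30 + 31 + 31 + 29 + 29 = 1507.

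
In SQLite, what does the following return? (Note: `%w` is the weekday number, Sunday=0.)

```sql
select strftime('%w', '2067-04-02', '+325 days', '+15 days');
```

First apply '+325 days', '+15 days': 2067-04-02 → 2068-03-07.
2068-03-07 is a Wednesday; with Sunday=0 that is 3.

3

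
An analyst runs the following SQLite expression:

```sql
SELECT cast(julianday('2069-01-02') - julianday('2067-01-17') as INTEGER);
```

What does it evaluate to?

14 days remain in January 2067 after the 17th (31 − 17).
Full months from February 2067 through December 2068 contribute their day counts.
Then 2 days into January 2069.
Total: 14 + 28 + 31 + 30 + 31 + 30 + 31 + 31 + 30 + 31 + 30 + 31 + 31 + 29 + 31 + 30 + 31 + 30 + 31 + 31 + 30 + 31 + 30 + 31 + 2 = 716.

716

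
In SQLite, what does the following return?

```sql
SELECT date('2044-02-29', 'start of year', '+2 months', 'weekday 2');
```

`start of year` rewinds 2044-02-29 to 2044-01-01.
Adding +2 months to 2044-01-01 gives 2044-03-01.
`weekday 2` advances to the next Tuesday; 2044-03-01 is already a Tuesday, so it stays at 2044-03-01.

2044-03-01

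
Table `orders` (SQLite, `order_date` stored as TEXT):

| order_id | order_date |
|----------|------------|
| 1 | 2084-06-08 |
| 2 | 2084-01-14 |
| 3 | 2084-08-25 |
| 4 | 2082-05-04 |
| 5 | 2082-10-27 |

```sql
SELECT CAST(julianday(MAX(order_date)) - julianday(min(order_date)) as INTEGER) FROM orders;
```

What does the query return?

844

MIN = 2082-05-04, MAX = 2084-08-25.
27 days remain in May 2082 after the 4th (31 − 4).
Full months from June 2082 through July 2084 contribute their day counts.
Then 25 days into August 2084.
Total: 27 + 30 + 31 + 31 + 30 + 31 + 30 + 31 + 31 + 28 + 31 + 30 + 31 + 30 + 31 + 31 + 30 + 31 + 30 + 31 + 31 + 29 + 31 + 30 + 31 + 30 + 31 + 25 = 844.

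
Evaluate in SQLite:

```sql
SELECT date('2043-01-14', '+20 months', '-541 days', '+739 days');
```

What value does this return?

Adding +20 months to 2043-01-14 gives 2044-09-14.
Applying '-541 days' to 2044-09-14: counting 541 days back gives 2043-03-23.
Applying '+739 days' to 2043-03-23: counting 739 days forward gives 2045-03-31.

2045-03-31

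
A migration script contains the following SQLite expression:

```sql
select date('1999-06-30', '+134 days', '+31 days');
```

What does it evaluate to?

Applying '+134 days' to 1999-06-30: counting 134 days forward gives 1999-11-11.
November 1999 has 30 days; 19 remain after the 11th, so 20 days reach 1999-12-01.
Advancing 11 more days within December lands on 1999-12-12.

1999-12-12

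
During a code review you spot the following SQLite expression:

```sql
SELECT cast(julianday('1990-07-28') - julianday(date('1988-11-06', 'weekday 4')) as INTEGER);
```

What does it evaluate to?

625

`weekday 4` advances to the next Thursday; 1988-11-06 is a Sunday, so it moves forward to 1988-11-10.
20 days remain in November 1988 after the 10th (30 − 10).
Full months from December 1988 through June 1990 contribute their day counts.
Then 28 days into July 1990.
Total: 20 + 31 + 31 + 28 + 31 + 30 + 31 + 30 + 31 + 31 + 30 + 31 + 30 + 31 + 31 + 28 + 31 + 30 + 31 + 30 + 28 = 625.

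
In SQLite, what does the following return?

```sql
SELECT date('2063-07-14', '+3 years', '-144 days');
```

2066-02-20

Adding +3 years to 2063-07-14 gives 2066-07-14.
Applying '-144 days' to 2066-07-14: counting 144 days back gives 2066-02-20.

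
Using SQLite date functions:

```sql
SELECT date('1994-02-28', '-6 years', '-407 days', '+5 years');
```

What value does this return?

1992-01-17

Adding -6 years to 1994-02-28 gives 1988-02-28.
Applying '-407 days' to 1988-02-28: counting 407 days back gives 1987-01-17.
Adding +5 years to 1987-01-17 gives 1992-01-17.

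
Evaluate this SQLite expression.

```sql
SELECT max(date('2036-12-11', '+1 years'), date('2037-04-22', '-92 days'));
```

2037-12-11

date('2036-12-11', '+1 years') → 2037-12-11.
date('2037-04-22', '-92 days') → 2037-01-20.
Later of the two is 2037-12-11.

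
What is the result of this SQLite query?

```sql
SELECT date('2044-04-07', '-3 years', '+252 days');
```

Adding -3 years to 2044-04-07 gives 2041-04-07.
Applying '+252 days' to 2041-04-07: counting 252 days forward gives 2041-12-15.

2041-12-15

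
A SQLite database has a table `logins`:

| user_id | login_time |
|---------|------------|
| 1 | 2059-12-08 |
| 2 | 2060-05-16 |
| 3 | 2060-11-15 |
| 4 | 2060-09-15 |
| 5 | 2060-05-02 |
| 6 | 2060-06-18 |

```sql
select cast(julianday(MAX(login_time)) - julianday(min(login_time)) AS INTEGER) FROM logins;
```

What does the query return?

MIN = 2059-12-08, MAX = 2060-11-15.
23 days remain in December 2059 after the 8th (31 − 8).
Full months from January 2060 through October 2060 contribute their day counts.
Then 15 days into November 2060.
Total: 23 + 31 + 29 + 31 + 30 + 31 + 30 + 31 + 31 + 30 + 31 + 15 = 343.

343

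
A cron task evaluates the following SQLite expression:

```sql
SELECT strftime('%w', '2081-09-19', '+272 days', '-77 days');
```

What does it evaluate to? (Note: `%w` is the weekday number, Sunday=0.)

First apply '+272 days', '-77 days': 2081-09-19 → 2082-04-02.
2082-04-02 is a Thursday; with Sunday=0 that is 4.

4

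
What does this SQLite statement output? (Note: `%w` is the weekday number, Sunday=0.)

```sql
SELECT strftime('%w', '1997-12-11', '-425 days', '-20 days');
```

0

First apply '-425 days', '-20 days': 1997-12-11 → 1996-09-22.
1996-09-22 is a Sunday; with Sunday=0 that is 0.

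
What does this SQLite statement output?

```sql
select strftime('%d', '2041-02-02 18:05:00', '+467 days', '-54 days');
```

22

First apply '+467 days', '-54 days': 2041-02-02 18:05:00 → 2042-03-22 18:05:00.
`%d` extracts the 2-digit day of month: 22.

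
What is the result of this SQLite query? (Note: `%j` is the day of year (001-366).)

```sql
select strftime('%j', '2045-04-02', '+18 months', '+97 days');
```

007

First apply '+18 months', '+97 days': 2045-04-02 → 2047-01-07.
Day-of-year for 2047-01-07: days since 2047-01-01 inclusive = 7, zero-padded to 007.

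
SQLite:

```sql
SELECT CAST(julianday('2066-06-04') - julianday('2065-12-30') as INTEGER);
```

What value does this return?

156

1 day remains in December 2065 after the 30th (31 − 30).
January 2066: 31 days.
February 2066: 28 days.
March 2066: 31 days.
April 2066: 30 days.
May 2066: 31 days.
Then 4 days into June 2066.
Total: 1 + 31 + 28 + 31 + 30 + 31 + 4 = 156.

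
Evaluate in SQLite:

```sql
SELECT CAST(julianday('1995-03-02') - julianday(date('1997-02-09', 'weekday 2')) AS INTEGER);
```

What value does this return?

`weekday 2` advances to the next Tuesday; 1997-02-09 is a Sunday, so it moves forward to 1997-02-11.
29 days remain in March 1995 after the 2nd (31 − 2).
Full months from April 1995 through January 1997 contribute their day counts.
Then 11 days into February 1997.
Total: 29 + 30 + 31 + 30 + 31 + 31 + 30 + 31 + 30 + 31 + 31 + 29 + 31 + 30 + 31 + 30 + 31 + 31 + 30 + 31 + 30 + 31 + 31 + 11 = 712.
The subtraction is earlier − later, so the result is −712 → -712.

-712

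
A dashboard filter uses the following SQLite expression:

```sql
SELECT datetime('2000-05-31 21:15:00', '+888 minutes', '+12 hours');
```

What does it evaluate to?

2000-06-02 00:03:00

888 minutes = 14h 48m; +888 minutes from 2000-05-31 21:15:00 is 2000-06-01 12:03:00 (crosses midnight).
+12 hours from 2000-06-01 12:03:00 is 2000-06-02 00:03:00 (crosses midnight).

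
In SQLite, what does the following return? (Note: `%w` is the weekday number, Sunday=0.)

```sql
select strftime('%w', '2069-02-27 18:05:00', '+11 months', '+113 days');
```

2

First apply '+11 months', '+113 days': 2069-02-27 18:05:00 → 2070-05-20 18:05:00.
2070-05-20 is a Tuesday; with Sunday=0 that is 2.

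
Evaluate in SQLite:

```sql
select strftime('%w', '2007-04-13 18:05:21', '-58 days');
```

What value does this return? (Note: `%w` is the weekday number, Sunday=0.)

First apply '-58 days': 2007-04-13 18:05:21 → 2007-02-14 18:05:21.
2007-02-14 is a Wednesday; with Sunday=0 that is 3.

3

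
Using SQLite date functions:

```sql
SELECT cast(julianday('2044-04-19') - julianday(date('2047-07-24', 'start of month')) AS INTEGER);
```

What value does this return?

`start of month` rewinds 2047-07-24 to 2047-07-01.
11 days remain in April 2044 after the 19th (30 − 19).
Full months from May 2044 through June 2047 contribute their day counts.
Then 1 day into July 2047.
Total: 11 + 31 + 30 + 31 + 31 + 30 + 31 + 30 + 31 + 31 + 28 + 31 + 30 + 31 + 30 + 31 + 31 + 30 + 31 + 30 + 31 + 31 + 28 + 31 + 30 + 31 + 30 + 31 + 31 + 30 + 31 + 30 + 31 + 31 + 28 + 31 + 30 + 31 + 30 + 1 = 1168.
The subtraction is earlier − later, so the result is −1168 → -1168.

-1168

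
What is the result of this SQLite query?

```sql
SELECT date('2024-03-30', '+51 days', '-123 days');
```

2024-01-18

Applying '+51 days' to 2024-03-30: counting 51 days forward gives 2024-05-20.
Applying '-123 days' to 2024-05-20: counting 123 days back gives 2024-01-18.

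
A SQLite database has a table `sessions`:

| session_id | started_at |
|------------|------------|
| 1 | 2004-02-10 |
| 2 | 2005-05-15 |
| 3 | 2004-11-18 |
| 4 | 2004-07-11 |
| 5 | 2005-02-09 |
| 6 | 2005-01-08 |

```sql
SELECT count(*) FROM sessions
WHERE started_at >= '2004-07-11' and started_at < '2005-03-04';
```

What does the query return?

4

Rows in [2004-07-11, 2005-03-04): 2004-11-18, 2004-07-11, 2005-02-09, 2005-01-08 → 4 rows.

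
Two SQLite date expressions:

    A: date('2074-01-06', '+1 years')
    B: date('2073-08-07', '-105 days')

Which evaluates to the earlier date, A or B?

A = 2075-01-06.
B = 2073-04-24.
B is earlier.

B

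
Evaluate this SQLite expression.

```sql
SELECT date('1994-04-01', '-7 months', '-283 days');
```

Adding -7 months to 1994-04-01 gives 1993-09-01.
Applying '-283 days' to 1993-09-01: counting 283 days back gives 1992-11-22.

1992-11-22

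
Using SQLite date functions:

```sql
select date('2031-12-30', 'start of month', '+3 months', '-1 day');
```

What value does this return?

`start of month` rewinds 2031-12-30 to 2031-12-01.
Adding +3 months to 2031-12-01 gives 2032-03-01.
Going back 1 day from 2032-03-01 reaches 2032-02-29 (last day of February, 29 days).

2032-02-29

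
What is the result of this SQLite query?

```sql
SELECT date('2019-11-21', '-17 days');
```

Going back 17 days within November lands on 2019-11-04.

2019-11-04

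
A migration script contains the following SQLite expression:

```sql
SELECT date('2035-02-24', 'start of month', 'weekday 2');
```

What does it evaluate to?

`start of month` rewinds 2035-02-24 to 2035-02-01.
`weekday 2` advances to the next Tuesday; 2035-02-01 is a Thursday, so it moves forward to 2035-02-06.

2035-02-06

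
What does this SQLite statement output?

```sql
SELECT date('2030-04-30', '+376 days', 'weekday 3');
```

Applying '+376 days' to 2030-04-30: counting 376 days forward gives 2031-05-11.
`weekday 3` advances to the next Wednesday; 2031-05-11 is a Sunday, so it moves forward to 2031-05-14.

2031-05-14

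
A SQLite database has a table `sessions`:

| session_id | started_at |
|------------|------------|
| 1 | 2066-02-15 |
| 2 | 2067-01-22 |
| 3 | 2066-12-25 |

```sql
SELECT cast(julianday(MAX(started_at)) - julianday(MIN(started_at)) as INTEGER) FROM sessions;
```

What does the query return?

341

MIN = 2066-02-15, MAX = 2067-01-22.
13 days remain in February 2066 after the 15th (28 − 15).
Full months from March 2066 through December 2066 contribute their day counts.
Then 22 days into January 2067.
Total: 13 + 31 + 30 + 31 + 30 + 31 + 31 + 30 + 31 + 30 + 31 + 22 = 341.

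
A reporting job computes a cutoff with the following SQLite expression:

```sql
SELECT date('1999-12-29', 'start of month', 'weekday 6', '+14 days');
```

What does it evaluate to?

1999-12-18

`start of month` rewinds 1999-12-29 to 1999-12-01.
`weekday 6` advances to the next Saturday; 1999-12-01 is a Wednesday, so it moves forward to 1999-12-04.
Advancing 14 more days within December lands on 1999-12-18.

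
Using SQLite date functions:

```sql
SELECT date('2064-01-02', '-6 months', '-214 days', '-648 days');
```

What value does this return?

2061-02-20

Adding -6 months to 2064-01-02 gives 2063-07-02.
Applying '-214 days' to 2063-07-02: counting 214 days back gives 2062-11-30.
Applying '-648 days' to 2062-11-30: counting 648 days back gives 2061-02-20.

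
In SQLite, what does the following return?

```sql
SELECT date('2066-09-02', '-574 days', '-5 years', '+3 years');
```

Applying '-574 days' to 2066-09-02: counting 574 days back gives 2065-02-05.
Adding -5 years to 2065-02-05 gives 2060-02-05.
Adding +3 years to 2060-02-05 gives 2063-02-05.

2063-02-05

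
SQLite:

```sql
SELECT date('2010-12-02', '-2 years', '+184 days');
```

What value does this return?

2009-06-04

Adding -2 years to 2010-12-02 gives 2008-12-02.
Applying '+184 days' to 2008-12-02: counting 184 days forward gives 2009-06-04.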